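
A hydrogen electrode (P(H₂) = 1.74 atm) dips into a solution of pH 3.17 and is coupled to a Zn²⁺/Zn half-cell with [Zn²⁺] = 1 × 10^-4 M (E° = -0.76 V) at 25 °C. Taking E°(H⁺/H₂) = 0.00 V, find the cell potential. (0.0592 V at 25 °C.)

0.68 V

The hydrogen couple is the cathode, so E°_cell = 0.76 V; n = 2.
[H⁺] = 10^(−3.17) = 6.8 × 10^-4 M, and Q = [Zn²⁺]·P(H₂) / [H⁺]^2 = 381.
E = E° − (0.0592/2) log Q = 0.76 − (0.0592/2)(2.581) = 0.684 V.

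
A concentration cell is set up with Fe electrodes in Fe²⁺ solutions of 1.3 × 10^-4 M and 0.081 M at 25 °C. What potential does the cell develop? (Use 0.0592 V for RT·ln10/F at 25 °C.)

Both half-cells are Fe²⁺/Fe, so E°_cell = 0. The concentrated side is the cathode; the cell reaction moves Fe²⁺ from high to low concentration with n = 2.
Q = [Fe²⁺]_dilute/[Fe²⁺]_conc = 1.3 × 10^-4/0.081 = 0.00160.
E = 0 − (0.0592/2) log Q = −(0.0592/2)(-2.795) = 0.0827 V.

0.083 V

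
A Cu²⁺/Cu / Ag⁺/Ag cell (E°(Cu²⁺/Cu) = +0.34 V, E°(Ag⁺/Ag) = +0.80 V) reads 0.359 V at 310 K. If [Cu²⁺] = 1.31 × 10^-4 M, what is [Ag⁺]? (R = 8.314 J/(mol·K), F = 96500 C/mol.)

From the Nernst equation, ln Q = nF(E° − E)/RT = 2×96500×(0.46 − 0.359)/(8.314×310) = 7.563, so Q = 1930.
With Q = [Cu²⁺]/[Ag⁺]^2 and the known concentrations, [Ag⁺]^2 in the denominator gives [Ag⁺] = 2.6 × 10^-4 M.

2.6 × 10^-4 M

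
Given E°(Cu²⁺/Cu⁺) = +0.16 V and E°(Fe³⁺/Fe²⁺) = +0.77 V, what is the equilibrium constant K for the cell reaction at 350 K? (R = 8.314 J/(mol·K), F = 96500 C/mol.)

6.1 × 10^8

E°_cell = +0.77 − (+0.16) = 0.61 V, with n = 1 electron transferred.
At equilibrium E = 0, so the Nernst equation gives ln K = nFE°/RT = (1)(96500)(0.61)/((8.314)(350)) = 20.23.
K = e^20.23 = 6.1 × 10^8.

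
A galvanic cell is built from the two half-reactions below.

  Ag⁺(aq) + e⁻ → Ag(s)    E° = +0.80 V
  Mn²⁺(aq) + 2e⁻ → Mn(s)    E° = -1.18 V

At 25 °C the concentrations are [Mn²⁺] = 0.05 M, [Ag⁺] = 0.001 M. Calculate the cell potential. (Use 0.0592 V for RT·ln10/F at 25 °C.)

The Ag⁺/Ag couple has the higher reduction potential and acts as the cathode, so E°_cell = +0.80 − (-1.18) = 1.98 V.
Balancing electrons gives n = 2; the reaction quotient is Q = [Mn²⁺]/[Ag⁺]^2 = 5 × 10^4.
At 25 °C, E = E° − (0.0592/n) log Q = 1.98 − (0.0592/2)(4.699) = 1.980 − 0.139 = 1.841 V.

1.84 V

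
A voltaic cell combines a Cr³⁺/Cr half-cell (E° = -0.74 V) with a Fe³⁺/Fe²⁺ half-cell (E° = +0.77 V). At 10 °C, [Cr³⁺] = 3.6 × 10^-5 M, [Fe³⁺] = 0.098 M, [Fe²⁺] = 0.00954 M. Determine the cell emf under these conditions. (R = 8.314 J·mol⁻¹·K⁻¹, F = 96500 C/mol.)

The Fe³⁺/Fe²⁺ couple has the higher reduction potential and acts as the cathode, so E°_cell = +0.77 − (-0.74) = 1.51 V.
Balancing electrons gives n = 3; the reaction quotient is Q = [Cr³⁺]·[Fe²⁺]^3/[Fe³⁺]^3 = 3.32 × 10^-8.
E = E° − (RT/nF) ln Q = 1.51 − (8.314×283)/(3×96500) × (-17.220) = 1.510 + 0.140 = 1.650 V.

1.65 V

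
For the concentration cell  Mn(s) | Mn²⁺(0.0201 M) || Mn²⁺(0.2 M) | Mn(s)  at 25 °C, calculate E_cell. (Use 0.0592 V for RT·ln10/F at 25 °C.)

0.030 V

Both half-cells are Mn²⁺/Mn, so E°_cell = 0. The concentrated side is the cathode; the cell reaction moves Mn²⁺ from high to low concentration with n = 2.
Q = [Mn²⁺]_dilute/[Mn²⁺]_conc = 0.0201/0.2 = 0.100.
E = 0 − (0.0592/2) log Q = −(0.0592/2)(-0.998) = 0.0295 V.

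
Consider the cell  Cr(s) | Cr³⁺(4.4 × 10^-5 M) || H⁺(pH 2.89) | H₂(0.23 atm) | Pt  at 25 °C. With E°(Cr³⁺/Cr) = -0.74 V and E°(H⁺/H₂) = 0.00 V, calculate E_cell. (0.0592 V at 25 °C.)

The hydrogen couple is the cathode, so E°_cell = 0.74 V; n = 6.
[H⁺] = 10^(−2.89) = 0.0013 M, and Q = [Cr³⁺]^2·P(H₂)^3 / [H⁺]^6 = 5.15 × 10^6.
E = E° − (0.0592/6) log Q = 0.74 − (0.0592/6)(6.712) = 0.674 V.

0.67 V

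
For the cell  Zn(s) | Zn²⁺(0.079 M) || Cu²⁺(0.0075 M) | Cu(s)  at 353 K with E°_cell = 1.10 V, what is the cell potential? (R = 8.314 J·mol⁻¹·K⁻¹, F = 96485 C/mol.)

Balancing electrons gives n = 2; the reaction quotient is Q = [Zn²⁺]/[Cu²⁺] = 10.5.
E = E° − (RT/nF) ln Q = 1.10 − (8.314×353)/(2×96485) × (2.355) = 1.100 − 0.036 = 1.064 V.

1.06 V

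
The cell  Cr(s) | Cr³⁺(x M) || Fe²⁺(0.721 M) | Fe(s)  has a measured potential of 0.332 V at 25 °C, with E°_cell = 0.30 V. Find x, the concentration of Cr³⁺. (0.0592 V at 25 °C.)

From the Nernst equation, log Q = n(E° − E)/0.0592 = 6(0.30 − 0.332)/0.0592 = -3.243, so Q = 5.71 × 10^-4.
With Q = [Cr³⁺]^2/[Fe²⁺]^3 and the known concentrations, [Cr³⁺]^2 in the numerator gives [Cr³⁺] = 0.015 M.

0.015 M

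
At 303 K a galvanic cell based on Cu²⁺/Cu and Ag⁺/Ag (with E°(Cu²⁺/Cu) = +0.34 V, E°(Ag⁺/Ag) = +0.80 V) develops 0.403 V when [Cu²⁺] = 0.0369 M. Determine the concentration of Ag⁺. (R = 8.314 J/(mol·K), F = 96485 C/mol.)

From the Nernst equation, ln Q = nF(E° − E)/RT = 2×96485×(0.46 − 0.403)/(8.314×303) = 4.366, so Q = 78.8.
With Q = [Cu²⁺]/[Ag⁺]^2 and the known concentrations, [Ag⁺]^2 in the denominator gives [Ag⁺] = 0.022 M.

0.022 M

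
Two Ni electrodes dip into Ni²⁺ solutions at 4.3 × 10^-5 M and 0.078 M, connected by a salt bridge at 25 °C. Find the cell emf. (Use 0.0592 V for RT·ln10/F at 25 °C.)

Both half-cells are Ni²⁺/Ni, so E°_cell = 0. The concentrated side is the cathode; the cell reaction moves Ni²⁺ from high to low concentration with n = 2.
Q = [Ni²⁺]_dilute/[Ni²⁺]_conc = 4.3 × 10^-5/0.078 = 5.51 × 10^-4.
E = 0 − (0.0592/2) log Q = −(0.0592/2)(-3.259) = 0.0965 V.

0.096 V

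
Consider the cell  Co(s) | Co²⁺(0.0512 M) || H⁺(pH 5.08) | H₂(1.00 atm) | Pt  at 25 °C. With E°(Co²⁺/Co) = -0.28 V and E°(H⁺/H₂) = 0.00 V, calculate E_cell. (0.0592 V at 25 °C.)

The hydrogen couple is the cathode, so E°_cell = 0.28 V; n = 2.
[H⁺] = 10^(−5.08) = 8.3 × 10^-6 M, and Q = [Co²⁺]·P(H₂) / [H⁺]^2 = 7.4 × 10^8.
E = E° − (0.0592/2) log Q = 0.28 − (0.0592/2)(8.869) = 0.017 V.

0.017 V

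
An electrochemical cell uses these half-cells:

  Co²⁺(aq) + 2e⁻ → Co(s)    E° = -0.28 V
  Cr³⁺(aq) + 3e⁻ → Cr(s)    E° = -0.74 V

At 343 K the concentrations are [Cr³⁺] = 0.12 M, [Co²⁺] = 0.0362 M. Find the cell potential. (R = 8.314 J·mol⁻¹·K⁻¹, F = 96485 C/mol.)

0.432 V

The Co²⁺/Co couple has the higher reduction potential and acts as the cathode, so E°_cell = -0.28 − (-0.74) = 0.46 V.
Balancing electrons gives n = 6; the reaction quotient is Q = [Cr³⁺]^2/[Co²⁺]^3 = 304.
E = E° − (RT/nF) ln Q = 0.46 − (8.314×343)/(6×96485) × (5.716) = 0.460 − 0.028 = 0.432 V.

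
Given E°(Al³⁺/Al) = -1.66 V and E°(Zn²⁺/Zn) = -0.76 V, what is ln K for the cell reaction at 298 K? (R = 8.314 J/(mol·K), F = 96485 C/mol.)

E°_cell = -0.76 − (-1.66) = 0.90 V, with n = 6 electrons transferred.
At equilibrium E = 0, so the Nernst equation gives ln K = nFE°/RT = (6)(96485)(0.90)/((8.314)(298)) = 210.29.

ln K = 210.3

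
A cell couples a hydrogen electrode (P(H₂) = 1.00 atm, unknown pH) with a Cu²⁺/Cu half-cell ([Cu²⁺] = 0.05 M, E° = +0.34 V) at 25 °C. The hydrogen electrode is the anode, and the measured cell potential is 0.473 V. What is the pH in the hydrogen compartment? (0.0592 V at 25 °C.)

E°_cell = 0.34 V and n = 2.
log Q = n(E° − E)/0.0592 = 2×(0.34 − 0.473)/0.0592 = -4.493.
With Q = [H⁺]^2 / ([Cu²⁺]·P(H₂)), solving for [H⁺] gives log[H⁺] = -2.897, so pH = 2.90.

pH = 2.90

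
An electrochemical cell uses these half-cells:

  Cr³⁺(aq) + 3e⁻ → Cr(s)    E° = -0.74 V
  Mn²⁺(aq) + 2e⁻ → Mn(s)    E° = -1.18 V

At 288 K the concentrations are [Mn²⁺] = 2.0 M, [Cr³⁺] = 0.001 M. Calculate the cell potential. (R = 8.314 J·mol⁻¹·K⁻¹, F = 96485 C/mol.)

0.374 V

The Cr³⁺/Cr couple has the higher reduction potential and acts as the cathode, so E°_cell = -0.74 − (-1.18) = 0.44 V.
Balancing electrons gives n = 6; the reaction quotient is Q = [Mn²⁺]^3/[Cr³⁺]^2 = 8 × 10^6.
E = E° − (RT/nF) ln Q = 0.44 − (8.314×288)/(6×96485) × (15.895) = 0.440 − 0.066 = 0.374 V.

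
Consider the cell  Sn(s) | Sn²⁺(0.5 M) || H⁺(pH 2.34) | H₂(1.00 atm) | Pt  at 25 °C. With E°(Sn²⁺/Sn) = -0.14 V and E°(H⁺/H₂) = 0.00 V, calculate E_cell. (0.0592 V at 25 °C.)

0.010 V

The hydrogen couple is the cathode, so E°_cell = 0.14 V; n = 2.
[H⁺] = 10^(−2.34) = 0.0046 M, and Q = [Sn²⁺]·P(H₂) / [H⁺]^2 = 2.39 × 10^4.
E = E° − (0.0592/2) log Q = 0.14 − (0.0592/2)(4.379) = 0.010 V.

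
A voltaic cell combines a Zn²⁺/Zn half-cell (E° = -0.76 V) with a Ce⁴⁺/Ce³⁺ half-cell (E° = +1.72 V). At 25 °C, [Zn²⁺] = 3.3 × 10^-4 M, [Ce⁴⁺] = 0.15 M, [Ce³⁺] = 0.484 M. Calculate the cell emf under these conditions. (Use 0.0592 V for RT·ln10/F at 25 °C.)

The Ce⁴⁺/Ce³⁺ couple has the higher reduction potential and acts as the cathode, so E°_cell = +1.72 − (-0.76) = 2.48 V.
Balancing electrons gives n = 2; the reaction quotient is Q = [Zn²⁺]·[Ce³⁺]^2/[Ce⁴⁺]^2 = 0.00344.
At 25 °C, E = E° − (0.0592/n) log Q = 2.48 − (0.0592/2)(-2.464) = 2.480 + 0.073 = 2.553 V.

2.55 V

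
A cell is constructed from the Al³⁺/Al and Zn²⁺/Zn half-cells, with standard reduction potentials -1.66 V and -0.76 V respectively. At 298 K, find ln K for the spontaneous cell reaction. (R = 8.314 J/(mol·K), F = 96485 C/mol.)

ln K = 210.3

E°_cell = -0.76 − (-1.66) = 0.90 V, with n = 6 electrons transferred.
At equilibrium E = 0, so the Nernst equation gives ln K = nFE°/RT = (6)(96485)(0.90)/((8.314)(298)) = 210.29.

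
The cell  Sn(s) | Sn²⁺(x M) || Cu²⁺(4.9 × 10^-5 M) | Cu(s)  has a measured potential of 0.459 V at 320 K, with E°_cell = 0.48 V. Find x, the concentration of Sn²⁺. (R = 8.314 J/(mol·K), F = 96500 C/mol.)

2.2 × 10^-4 M

From the Nernst equation, ln Q = nF(E° − E)/RT = 2×96500×(0.48 − 0.459)/(8.314×320) = 1.523, so Q = 4.59.
With Q = [Sn²⁺]/[Cu²⁺] and the known concentrations, [Sn²⁺] in the numerator gives [Sn²⁺] = 2.2 × 10^-4 M.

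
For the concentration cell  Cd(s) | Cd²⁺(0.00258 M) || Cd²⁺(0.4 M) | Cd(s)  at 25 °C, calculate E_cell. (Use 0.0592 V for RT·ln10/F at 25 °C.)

Both half-cells are Cd²⁺/Cd, so E°_cell = 0. The concentrated side is the cathode; the cell reaction moves Cd²⁺ from high to low concentration with n = 2.
Q = [Cd²⁺]_dilute/[Cd²⁺]_conc = 0.00258/0.4 = 0.00645.
E = 0 − (0.0592/2) log Q = −(0.0592/2)(-2.190) = 0.0648 V.

0.065 V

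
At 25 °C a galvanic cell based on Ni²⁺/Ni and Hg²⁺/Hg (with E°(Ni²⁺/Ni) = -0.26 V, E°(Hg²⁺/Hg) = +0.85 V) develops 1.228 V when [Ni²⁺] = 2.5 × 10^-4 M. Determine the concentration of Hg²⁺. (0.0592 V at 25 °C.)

From the Nernst equation, log Q = n(E° − E)/0.0592 = 2(1.11 − 1.228)/0.0592 = -3.986, so Q = 1.03 × 10^-4.
With Q = [Ni²⁺]/[Hg²⁺] and the known concentrations, [Hg²⁺] in the denominator gives [Hg²⁺] = 2.4 M.

2.4 M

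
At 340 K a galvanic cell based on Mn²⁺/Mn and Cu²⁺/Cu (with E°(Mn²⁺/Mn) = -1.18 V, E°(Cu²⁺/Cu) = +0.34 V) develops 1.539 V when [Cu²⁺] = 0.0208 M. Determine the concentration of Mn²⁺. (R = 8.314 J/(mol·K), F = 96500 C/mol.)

From the Nernst equation, ln Q = nF(E° − E)/RT = 2×96500×(1.52 − 1.539)/(8.314×340) = -1.297, so Q = 0.273.
With Q = [Mn²⁺]/[Cu²⁺] and the known concentrations, [Mn²⁺] in the numerator gives [Mn²⁺] = 0.0057 M.

0.0057 M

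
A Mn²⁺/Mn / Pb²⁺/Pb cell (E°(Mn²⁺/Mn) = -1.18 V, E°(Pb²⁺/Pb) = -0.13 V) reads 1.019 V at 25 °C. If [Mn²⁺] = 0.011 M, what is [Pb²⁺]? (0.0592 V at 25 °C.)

9.9 × 10^-4 M

From the Nernst equation, log Q = n(E° − E)/0.0592 = 2(1.05 − 1.019)/0.0592 = 1.047, so Q = 11.2.
With Q = [Mn²⁺]/[Pb²⁺] and the known concentrations, [Pb²⁺] in the denominator gives [Pb²⁺] = 9.9 × 10^-4 M.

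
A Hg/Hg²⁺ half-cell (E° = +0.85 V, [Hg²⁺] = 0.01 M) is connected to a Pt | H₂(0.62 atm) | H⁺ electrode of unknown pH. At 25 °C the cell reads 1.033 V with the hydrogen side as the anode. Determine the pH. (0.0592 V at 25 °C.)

E°_cell = 0.85 V and n = 2.
log Q = n(E° − E)/0.0592 = 2×(0.85 − 1.033)/0.0592 = -6.182.
With Q = [H⁺]^2 / ([Hg²⁺]·P(H₂)), solving for [H⁺] gives log[H⁺] = -4.195, so pH = 4.20.

pH = 4.20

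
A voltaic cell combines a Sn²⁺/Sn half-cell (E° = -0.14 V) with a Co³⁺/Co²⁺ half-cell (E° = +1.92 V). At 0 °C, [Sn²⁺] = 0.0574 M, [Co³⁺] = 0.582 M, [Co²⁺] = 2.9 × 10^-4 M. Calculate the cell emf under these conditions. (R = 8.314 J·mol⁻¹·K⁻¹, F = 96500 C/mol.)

The Co³⁺/Co²⁺ couple has the higher reduction potential and acts as the cathode, so E°_cell = +1.92 − (-0.14) = 2.06 V.
Balancing electrons gives n = 2; the reaction quotient is Q = [Sn²⁺]·[Co²⁺]^2/[Co³⁺]^2 = 1.43 × 10^-8.
E = E° − (RT/nF) ln Q = 2.06 − (8.314×273)/(2×96500) × (-18.066) = 2.060 + 0.212 = 2.272 V.

2.27 V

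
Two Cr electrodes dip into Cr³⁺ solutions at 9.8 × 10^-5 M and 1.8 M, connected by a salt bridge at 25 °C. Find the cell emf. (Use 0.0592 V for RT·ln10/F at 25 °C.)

Both half-cells are Cr³⁺/Cr, so E°_cell = 0. The concentrated side is the cathode; the cell reaction moves Cr³⁺ from high to low concentration with n = 3.
Q = [Cr³⁺]_dilute/[Cr³⁺]_conc = 9.8 × 10^-5/1.8 = 5.44 × 10^-5.
E = 0 − (0.0592/3) log Q = −(0.0592/3)(-4.264) = 0.0841 V.

0.084 V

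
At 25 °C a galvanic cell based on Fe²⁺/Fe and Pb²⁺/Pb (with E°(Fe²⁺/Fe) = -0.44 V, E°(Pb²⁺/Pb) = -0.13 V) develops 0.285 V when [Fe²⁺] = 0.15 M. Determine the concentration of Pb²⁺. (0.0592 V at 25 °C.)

From the Nernst equation, log Q = n(E° − E)/0.0592 = 2(0.31 − 0.285)/0.0592 = 0.845, so Q = 6.99.
With Q = [Fe²⁺]/[Pb²⁺] and the known concentrations, [Pb²⁺] in the denominator gives [Pb²⁺] = 0.021 M.

0.021 M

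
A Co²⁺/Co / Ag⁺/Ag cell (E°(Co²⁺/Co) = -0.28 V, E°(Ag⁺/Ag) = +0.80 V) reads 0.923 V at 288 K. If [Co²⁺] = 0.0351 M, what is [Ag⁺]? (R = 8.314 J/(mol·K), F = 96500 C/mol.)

3.3 × 10^-4 M

From the Nernst equation, ln Q = nF(E° − E)/RT = 2×96500×(1.08 − 0.923)/(8.314×288) = 12.655, so Q = 3.13 × 10^5.
With Q = [Co²⁺]/[Ag⁺]^2 and the known concentrations, [Ag⁺]^2 in the denominator gives [Ag⁺] = 3.3 × 10^-4 M.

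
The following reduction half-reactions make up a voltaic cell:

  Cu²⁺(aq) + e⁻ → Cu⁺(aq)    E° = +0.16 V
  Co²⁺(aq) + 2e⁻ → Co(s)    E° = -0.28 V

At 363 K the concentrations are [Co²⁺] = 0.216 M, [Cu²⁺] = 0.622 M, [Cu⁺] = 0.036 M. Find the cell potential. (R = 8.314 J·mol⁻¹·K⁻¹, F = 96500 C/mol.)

0.553 V

The Cu²⁺/Cu⁺ couple has the higher reduction potential and acts as the cathode, so E°_cell = +0.16 − (-0.28) = 0.44 V.
Balancing electrons gives n = 2; the reaction quotient is Q = [Co²⁺]·[Cu⁺]^2/[Cu²⁺]^2 = 7.24 × 10^-4.
E = E° − (RT/nF) ln Q = 0.44 − (8.314×363)/(2×96500) × (-7.231) = 0.440 + 0.113 = 0.553 V.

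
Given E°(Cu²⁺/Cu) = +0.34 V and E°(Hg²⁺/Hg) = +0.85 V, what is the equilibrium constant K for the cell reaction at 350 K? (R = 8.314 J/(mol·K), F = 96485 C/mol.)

E°_cell = +0.85 − (+0.34) = 0.51 V, with n = 2 electrons transferred.
At equilibrium E = 0, so the Nernst equation gives ln K = nFE°/RT = (2)(96485)(0.51)/((8.314)(350)) = 33.82.
K = e^33.82 = 4.9 × 10^14.

4.9 × 10^14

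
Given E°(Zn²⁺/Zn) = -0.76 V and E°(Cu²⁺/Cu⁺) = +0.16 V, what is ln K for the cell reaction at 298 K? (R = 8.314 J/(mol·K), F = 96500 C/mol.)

E°_cell = +0.16 − (-0.76) = 0.92 V, with n = 2 electrons transferred.
At equilibrium E = 0, so the Nernst equation gives ln K = nFE°/RT = (2)(96500)(0.92)/((8.314)(298)) = 71.67.

ln K = 71.7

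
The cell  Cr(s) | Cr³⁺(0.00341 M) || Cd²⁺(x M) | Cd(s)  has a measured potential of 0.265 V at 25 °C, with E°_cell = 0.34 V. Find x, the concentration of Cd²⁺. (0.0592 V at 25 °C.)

From the Nernst equation, log Q = n(E° − E)/0.0592 = 6(0.34 − 0.265)/0.0592 = 7.601, so Q = 3.99 × 10^7.
With Q = [Cr³⁺]^2/[Cd²⁺]^3 and the known concentrations, [Cd²⁺]^3 in the denominator gives [Cd²⁺] = 6.6 × 10^-5 M.

6.6 × 10^-5 M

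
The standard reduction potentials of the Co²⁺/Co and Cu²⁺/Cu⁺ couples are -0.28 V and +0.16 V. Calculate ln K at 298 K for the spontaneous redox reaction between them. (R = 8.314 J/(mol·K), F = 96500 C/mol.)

E°_cell = +0.16 − (-0.28) = 0.44 V, with n = 2 electrons transferred.
At equilibrium E = 0, so the Nernst equation gives ln K = nFE°/RT = (2)(96500)(0.44)/((8.314)(298)) = 34.28.

ln K = 34.3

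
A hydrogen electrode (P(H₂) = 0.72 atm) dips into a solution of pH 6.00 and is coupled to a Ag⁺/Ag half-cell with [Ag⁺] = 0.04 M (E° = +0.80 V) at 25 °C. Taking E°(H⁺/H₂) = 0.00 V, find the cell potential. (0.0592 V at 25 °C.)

The Ag⁺/Ag couple is the cathode, so E°_cell = 0.80 V; n = 2.
[H⁺] = 10^(−6.00) = 1 × 10^-6 M, and Q = [H⁺]^2 / ([Ag⁺]^2·P(H₂)) = 8.68 × 10^-10.
E = E° − (0.0592/2) log Q = 0.80 − (0.0592/2)(-9.061) = 1.068 V.

1.07 V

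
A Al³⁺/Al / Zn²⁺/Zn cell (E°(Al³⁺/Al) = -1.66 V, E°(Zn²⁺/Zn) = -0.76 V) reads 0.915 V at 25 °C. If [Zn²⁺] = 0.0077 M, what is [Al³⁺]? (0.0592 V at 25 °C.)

1.2 × 10^-4 M

From the Nernst equation, log Q = n(E° − E)/0.0592 = 6(0.90 − 0.915)/0.0592 = -1.520, so Q = 0.0302.
With Q = [Al³⁺]^2/[Zn²⁺]^3 and the known concentrations, [Al³⁺]^2 in the numerator gives [Al³⁺] = 1.2 × 10^-4 M.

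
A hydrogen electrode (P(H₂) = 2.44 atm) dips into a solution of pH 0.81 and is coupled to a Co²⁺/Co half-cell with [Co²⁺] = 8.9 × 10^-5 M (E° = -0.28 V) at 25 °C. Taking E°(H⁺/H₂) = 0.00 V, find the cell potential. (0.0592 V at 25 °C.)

The hydrogen couple is the cathode, so E°_cell = 0.28 V; n = 2.
[H⁺] = 10^(−0.81) = 0.15 M, and Q = [Co²⁺]·P(H₂) / [H⁺]^2 = 0.00905.
E = E° − (0.0592/2) log Q = 0.28 − (0.0592/2)(-2.043) = 0.340 V.

0.34 V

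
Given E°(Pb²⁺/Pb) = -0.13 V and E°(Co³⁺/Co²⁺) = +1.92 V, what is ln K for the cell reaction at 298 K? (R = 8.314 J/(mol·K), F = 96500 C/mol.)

ln K = 159.7

E°_cell = +1.92 − (-0.13) = 2.05 V, with n = 2 electrons transferred.
At equilibrium E = 0, so the Nernst equation gives ln K = nFE°/RT = (2)(96500)(2.05)/((8.314)(298)) = 159.69.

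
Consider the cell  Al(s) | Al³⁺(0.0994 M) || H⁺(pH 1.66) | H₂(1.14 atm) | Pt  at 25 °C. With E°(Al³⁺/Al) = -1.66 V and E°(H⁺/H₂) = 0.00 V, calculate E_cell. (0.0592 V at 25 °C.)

The hydrogen couple is the cathode, so E°_cell = 1.66 V; n = 6.
[H⁺] = 10^(−1.66) = 0.022 M, and Q = [Al³⁺]^2·P(H₂)^3 / [H⁺]^6 = 1.34 × 10^8.
E = E° − (0.0592/6) log Q = 1.66 − (0.0592/6)(8.125) = 1.580 V.

1.58 V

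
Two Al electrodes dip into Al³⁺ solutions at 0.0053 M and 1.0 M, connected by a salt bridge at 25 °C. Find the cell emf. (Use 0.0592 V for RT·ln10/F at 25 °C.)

Both half-cells are Al³⁺/Al, so E°_cell = 0. The concentrated side is the cathode; the cell reaction moves Al³⁺ from high to low concentration with n = 3.
Q = [Al³⁺]_dilute/[Al³⁺]_conc = 0.0053/1.0 = 0.00530.
E = 0 − (0.0592/3) log Q = −(0.0592/3)(-2.276) = 0.0449 V.

0.045 V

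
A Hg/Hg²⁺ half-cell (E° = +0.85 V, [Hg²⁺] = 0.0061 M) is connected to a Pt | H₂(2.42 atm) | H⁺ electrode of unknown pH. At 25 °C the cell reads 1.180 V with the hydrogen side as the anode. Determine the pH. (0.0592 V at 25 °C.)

pH = 6.49

E°_cell = 0.85 V and n = 2.
log Q = n(E° − E)/0.0592 = 2×(0.85 − 1.180)/0.0592 = -11.149.
With Q = [H⁺]^2 / ([Hg²⁺]·P(H₂)), solving for [H⁺] gives log[H⁺] = -6.490, so pH = 6.49.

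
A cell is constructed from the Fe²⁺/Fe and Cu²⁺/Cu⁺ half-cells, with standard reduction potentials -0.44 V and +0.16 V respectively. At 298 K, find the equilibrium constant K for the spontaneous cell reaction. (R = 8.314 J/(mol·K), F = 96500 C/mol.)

E°_cell = +0.16 − (-0.44) = 0.60 V, with n = 2 electrons transferred.
At equilibrium E = 0, so the Nernst equation gives ln K = nFE°/RT = (2)(96500)(0.60)/((8.314)(298)) = 46.74.
K = e^46.74 = 2 × 10^20.

2 × 10^20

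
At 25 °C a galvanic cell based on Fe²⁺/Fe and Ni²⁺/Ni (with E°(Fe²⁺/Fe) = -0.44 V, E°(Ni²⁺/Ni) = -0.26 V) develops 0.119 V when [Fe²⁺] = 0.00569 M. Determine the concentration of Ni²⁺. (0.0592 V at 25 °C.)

4.9 × 10^-5 M

From the Nernst equation, log Q = n(E° − E)/0.0592 = 2(0.18 − 0.119)/0.0592 = 2.061, so Q = 115.
With Q = [Fe²⁺]/[Ni²⁺] and the known concentrations, [Ni²⁺] in the denominator gives [Ni²⁺] = 4.9 × 10^-5 M.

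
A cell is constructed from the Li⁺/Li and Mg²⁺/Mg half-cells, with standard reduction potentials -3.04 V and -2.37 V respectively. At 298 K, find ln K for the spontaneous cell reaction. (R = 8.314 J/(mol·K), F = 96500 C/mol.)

E°_cell = -2.37 − (-3.04) = 0.67 V, with n = 2 electrons transferred.
At equilibrium E = 0, so the Nernst equation gives ln K = nFE°/RT = (2)(96500)(0.67)/((8.314)(298)) = 52.19.

ln K = 52.2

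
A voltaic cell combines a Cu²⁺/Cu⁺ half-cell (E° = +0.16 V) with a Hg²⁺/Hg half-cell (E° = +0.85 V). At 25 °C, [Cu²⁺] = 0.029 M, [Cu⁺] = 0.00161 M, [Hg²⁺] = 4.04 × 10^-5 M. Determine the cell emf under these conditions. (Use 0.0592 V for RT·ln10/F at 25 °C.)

The Hg²⁺/Hg couple has the higher reduction potential and acts as the cathode, so E°_cell = +0.85 − (+0.16) = 0.69 V.
Balancing electrons gives n = 2; the reaction quotient is Q = [Cu²⁺]^2/([Cu⁺]^2·[Hg²⁺]) = 8.03 × 10^6.
At 25 °C, E = E° − (0.0592/n) log Q = 0.69 − (0.0592/2)(6.905) = 0.690 − 0.204 = 0.486 V.

0.486 V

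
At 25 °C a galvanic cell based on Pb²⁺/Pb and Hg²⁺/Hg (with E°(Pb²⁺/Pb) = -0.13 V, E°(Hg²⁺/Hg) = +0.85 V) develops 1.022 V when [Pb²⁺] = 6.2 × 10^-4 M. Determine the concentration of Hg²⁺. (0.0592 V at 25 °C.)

0.016 M

From the Nernst equation, log Q = n(E° − E)/0.0592 = 2(0.98 − 1.022)/0.0592 = -1.419, so Q = 0.0381.
With Q = [Pb²⁺]/[Hg²⁺] and the known concentrations, [Hg²⁺] in the denominator gives [Hg²⁺] = 0.016 M.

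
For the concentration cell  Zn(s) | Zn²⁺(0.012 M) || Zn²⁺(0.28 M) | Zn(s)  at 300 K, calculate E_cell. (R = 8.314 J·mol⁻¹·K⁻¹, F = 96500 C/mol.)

0.041 V

Both half-cells are Zn²⁺/Zn, so E°_cell = 0. The concentrated side is the cathode; the cell reaction moves Zn²⁺ from high to low concentration with n = 2.
Q = [Zn²⁺]_dilute/[Zn²⁺]_conc = 0.012/0.28 = 0.0429.
E = 0 − (RT/nF) ln Q = −((8.314×300)/(2×96500))(-3.150) = 0.0407 V.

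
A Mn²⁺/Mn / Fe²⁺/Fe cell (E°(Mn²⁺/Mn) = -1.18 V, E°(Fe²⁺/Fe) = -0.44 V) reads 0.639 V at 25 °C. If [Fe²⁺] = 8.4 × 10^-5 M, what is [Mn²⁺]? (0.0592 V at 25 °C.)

0.22 M

From the Nernst equation, log Q = n(E° − E)/0.0592 = 2(0.74 − 0.639)/0.0592 = 3.412, so Q = 2580.
With Q = [Mn²⁺]/[Fe²⁺] and the known concentrations, [Mn²⁺] in the numerator gives [Mn²⁺] = 0.22 M.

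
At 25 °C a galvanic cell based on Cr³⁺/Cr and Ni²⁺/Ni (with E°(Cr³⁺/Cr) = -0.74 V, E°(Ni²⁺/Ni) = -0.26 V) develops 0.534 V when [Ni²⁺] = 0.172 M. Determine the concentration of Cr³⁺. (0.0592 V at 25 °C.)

From the Nernst equation, log Q = n(E° − E)/0.0592 = 6(0.48 − 0.534)/0.0592 = -5.473, so Q = 3.37 × 10^-6.
With Q = [Cr³⁺]^2/[Ni²⁺]^3 and the known concentrations, [Cr³⁺]^2 in the numerator gives [Cr³⁺] = 1.3 × 10^-4 M.

1.3 × 10^-4 M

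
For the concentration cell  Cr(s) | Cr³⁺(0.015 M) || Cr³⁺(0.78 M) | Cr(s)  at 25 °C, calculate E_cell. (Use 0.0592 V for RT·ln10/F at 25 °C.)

Both half-cells are Cr³⁺/Cr, so E°_cell = 0. The concentrated side is the cathode; the cell reaction moves Cr³⁺ from high to low concentration with n = 3.
Q = [Cr³⁺]_dilute/[Cr³⁺]_conc = 0.015/0.78 = 0.0192.
E = 0 − (0.0592/3) log Q = −(0.0592/3)(-1.716) = 0.0339 V.

0.034 V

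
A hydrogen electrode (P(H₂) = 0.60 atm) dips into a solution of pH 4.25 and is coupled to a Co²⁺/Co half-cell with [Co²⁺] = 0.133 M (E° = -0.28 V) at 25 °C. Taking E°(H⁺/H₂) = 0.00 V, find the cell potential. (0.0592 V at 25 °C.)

The hydrogen couple is the cathode, so E°_cell = 0.28 V; n = 2.
[H⁺] = 10^(−4.25) = 5.6 × 10^-5 M, and Q = [Co²⁺]·P(H₂) / [H⁺]^2 = 2.52 × 10^7.
E = E° − (0.0592/2) log Q = 0.28 − (0.0592/2)(7.402) = 0.061 V.

0.061 V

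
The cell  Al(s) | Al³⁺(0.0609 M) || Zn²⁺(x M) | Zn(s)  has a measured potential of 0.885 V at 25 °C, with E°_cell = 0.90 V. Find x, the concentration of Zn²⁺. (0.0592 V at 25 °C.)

0.048 M

From the Nernst equation, log Q = n(E° − E)/0.0592 = 6(0.90 − 0.885)/0.0592 = 1.520, so Q = 33.1.
With Q = [Al³⁺]^2/[Zn²⁺]^3 and the known concentrations, [Zn²⁺]^3 in the denominator gives [Zn²⁺] = 0.048 M.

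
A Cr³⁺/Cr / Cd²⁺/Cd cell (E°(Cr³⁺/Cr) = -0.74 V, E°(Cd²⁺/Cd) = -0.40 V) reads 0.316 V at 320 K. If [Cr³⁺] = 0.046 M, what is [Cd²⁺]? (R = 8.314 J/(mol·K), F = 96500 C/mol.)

From the Nernst equation, ln Q = nF(E° − E)/RT = 6×96500×(0.34 − 0.316)/(8.314×320) = 5.223, so Q = 186.
With Q = [Cr³⁺]^2/[Cd²⁺]^3 and the known concentrations, [Cd²⁺]^3 in the denominator gives [Cd²⁺] = 0.023 M.

0.023 M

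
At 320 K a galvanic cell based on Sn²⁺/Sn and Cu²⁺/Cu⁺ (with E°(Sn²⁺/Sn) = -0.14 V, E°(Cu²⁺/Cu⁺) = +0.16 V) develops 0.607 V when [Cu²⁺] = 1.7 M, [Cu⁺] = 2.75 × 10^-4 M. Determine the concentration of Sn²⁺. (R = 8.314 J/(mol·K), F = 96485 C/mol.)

From the Nernst equation, ln Q = nF(E° − E)/RT = 2×96485×(0.30 − 0.607)/(8.314×320) = -22.267, so Q = 2.14 × 10^-10.
With Q = [Sn²⁺]·[Cu⁺]^2/[Cu²⁺]^2 and the known concentrations, [Sn²⁺] in the numerator gives [Sn²⁺] = 0.0082 M.

0.0082 M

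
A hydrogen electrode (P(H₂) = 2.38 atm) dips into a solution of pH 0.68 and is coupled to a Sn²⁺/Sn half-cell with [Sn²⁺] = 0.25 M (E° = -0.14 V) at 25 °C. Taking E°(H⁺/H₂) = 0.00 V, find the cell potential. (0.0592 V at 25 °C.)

The hydrogen couple is the cathode, so E°_cell = 0.14 V; n = 2.
[H⁺] = 10^(−0.68) = 0.21 M, and Q = [Sn²⁺]·P(H₂) / [H⁺]^2 = 13.6.
E = E° − (0.0592/2) log Q = 0.14 − (0.0592/2)(1.135) = 0.106 V.

0.11 V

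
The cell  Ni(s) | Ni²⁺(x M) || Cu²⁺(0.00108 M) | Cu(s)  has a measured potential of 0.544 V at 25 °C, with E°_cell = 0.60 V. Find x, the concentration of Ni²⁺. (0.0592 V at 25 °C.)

From the Nernst equation, log Q = n(E° − E)/0.0592 = 2(0.60 − 0.544)/0.0592 = 1.892, so Q = 78.0.
With Q = [Ni²⁺]/[Cu²⁺] and the known concentrations, [Ni²⁺] in the numerator gives [Ni²⁺] = 0.084 M.

0.084 M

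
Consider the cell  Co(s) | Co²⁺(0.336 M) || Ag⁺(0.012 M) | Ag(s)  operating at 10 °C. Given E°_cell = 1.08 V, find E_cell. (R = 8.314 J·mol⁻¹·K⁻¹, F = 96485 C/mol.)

Balancing electrons gives n = 2; the reaction quotient is Q = [Co²⁺]/[Ag⁺]^2 = 2330.
E = E° − (RT/nF) ln Q = 1.08 − (8.314×283)/(2×96485) × (7.755) = 1.080 − 0.095 = 0.985 V.

0.985 V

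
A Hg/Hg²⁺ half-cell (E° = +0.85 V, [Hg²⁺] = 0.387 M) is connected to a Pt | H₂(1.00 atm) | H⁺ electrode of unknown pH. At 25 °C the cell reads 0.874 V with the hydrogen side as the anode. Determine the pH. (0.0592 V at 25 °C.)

pH = 0.61

E°_cell = 0.85 V and n = 2.
log Q = n(E° − E)/0.0592 = 2×(0.85 − 0.874)/0.0592 = -0.811.
With Q = [H⁺]^2 / ([Hg²⁺]·P(H₂)), solving for [H⁺] gives log[H⁺] = -0.612, so pH = 0.61.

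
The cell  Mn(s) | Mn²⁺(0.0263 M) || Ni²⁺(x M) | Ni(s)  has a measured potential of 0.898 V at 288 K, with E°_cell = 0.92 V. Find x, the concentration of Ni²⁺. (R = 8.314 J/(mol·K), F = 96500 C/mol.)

0.0045 M

From the Nernst equation, ln Q = nF(E° − E)/RT = 2×96500×(0.92 − 0.898)/(8.314×288) = 1.773, so Q = 5.89.
With Q = [Mn²⁺]/[Ni²⁺] and the known concentrations, [Ni²⁺] in the denominator gives [Ni²⁺] = 0.0045 M.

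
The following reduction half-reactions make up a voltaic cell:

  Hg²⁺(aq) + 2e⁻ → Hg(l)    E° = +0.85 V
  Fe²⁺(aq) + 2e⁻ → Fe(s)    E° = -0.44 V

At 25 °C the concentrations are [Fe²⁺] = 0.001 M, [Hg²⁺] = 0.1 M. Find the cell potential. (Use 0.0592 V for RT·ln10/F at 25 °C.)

The Hg²⁺/Hg couple has the higher reduction potential and acts as the cathode, so E°_cell = +0.85 − (-0.44) = 1.29 V.
Balancing electrons gives n = 2; the reaction quotient is Q = [Fe²⁺]/[Hg²⁺] = 0.0100.
At 25 °C, E = E° − (0.0592/n) log Q = 1.29 − (0.0592/2)(-2.000) = 1.290 + 0.059 = 1.349 V.

1.35 V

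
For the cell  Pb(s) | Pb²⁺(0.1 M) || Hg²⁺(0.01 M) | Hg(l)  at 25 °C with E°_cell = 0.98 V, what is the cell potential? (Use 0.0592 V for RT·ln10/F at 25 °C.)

0.950 V

Balancing electrons gives n = 2; the reaction quotient is Q = [Pb²⁺]/[Hg²⁺] = 10.0.
At 25 °C, E = E° − (0.0592/n) log Q = 0.98 − (0.0592/2)(1.000) = 0.980 − 0.030 = 0.950 V.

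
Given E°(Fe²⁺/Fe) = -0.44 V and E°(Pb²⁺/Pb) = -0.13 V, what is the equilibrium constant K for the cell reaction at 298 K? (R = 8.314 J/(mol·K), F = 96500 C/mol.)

3.1 × 10^10

E°_cell = -0.13 − (-0.44) = 0.31 V, with n = 2 electrons transferred.
At equilibrium E = 0, so the Nernst equation gives ln K = nFE°/RT = (2)(96500)(0.31)/((8.314)(298)) = 24.15.
K = e^24.15 = 3.1 × 10^10.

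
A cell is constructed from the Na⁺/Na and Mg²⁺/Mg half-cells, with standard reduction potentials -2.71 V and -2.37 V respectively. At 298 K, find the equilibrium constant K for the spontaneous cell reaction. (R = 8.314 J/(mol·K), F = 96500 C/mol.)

3.2 × 10^11

E°_cell = -2.37 − (-2.71) = 0.34 V, with n = 2 electrons transferred.
At equilibrium E = 0, so the Nernst equation gives ln K = nFE°/RT = (2)(96500)(0.34)/((8.314)(298)) = 26.49.
K = e^26.49 = 3.2 × 10^11.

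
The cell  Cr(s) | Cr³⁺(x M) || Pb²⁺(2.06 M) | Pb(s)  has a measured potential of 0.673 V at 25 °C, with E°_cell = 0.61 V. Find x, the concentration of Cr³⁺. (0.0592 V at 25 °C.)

0.0019 M

From the Nernst equation, log Q = n(E° − E)/0.0592 = 6(0.61 − 0.673)/0.0592 = -6.385, so Q = 4.12 × 10^-7.
With Q = [Cr³⁺]^2/[Pb²⁺]^3 and the known concentrations, [Cr³⁺]^2 in the numerator gives [Cr³⁺] = 0.0019 M.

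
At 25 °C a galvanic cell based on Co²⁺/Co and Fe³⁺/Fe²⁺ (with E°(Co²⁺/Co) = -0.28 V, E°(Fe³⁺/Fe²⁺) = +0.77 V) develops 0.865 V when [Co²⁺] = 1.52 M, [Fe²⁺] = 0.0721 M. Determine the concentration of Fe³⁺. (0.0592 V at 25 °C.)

From the Nernst equation, log Q = n(E° − E)/0.0592 = 2(1.05 − 0.865)/0.0592 = 6.250, so Q = 1.78 × 10^6.
With Q = [Co²⁺]·[Fe²⁺]^2/[Fe³⁺]^2 and the known concentrations, [Fe³⁺]^2 in the denominator gives [Fe³⁺] = 6.7 × 10^-5 M.

6.7 × 10^-5 M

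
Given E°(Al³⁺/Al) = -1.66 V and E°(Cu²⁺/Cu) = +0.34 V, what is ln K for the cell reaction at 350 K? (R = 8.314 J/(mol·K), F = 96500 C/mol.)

ln K = 398.0

E°_cell = +0.34 − (-1.66) = 2.00 V, with n = 6 electrons transferred.
At equilibrium E = 0, so the Nernst equation gives ln K = nFE°/RT = (6)(96500)(2.00)/((8.314)(350)) = 397.95.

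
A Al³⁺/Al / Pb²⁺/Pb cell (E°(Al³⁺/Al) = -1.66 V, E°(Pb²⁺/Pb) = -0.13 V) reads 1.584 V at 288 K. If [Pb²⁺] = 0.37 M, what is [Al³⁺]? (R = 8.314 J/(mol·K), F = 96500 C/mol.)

3.3 × 10^-4 M

From the Nernst equation, ln Q = nF(E° − E)/RT = 6×96500×(1.53 − 1.584)/(8.314×288) = -13.058, so Q = 2.13 × 10^-6.
With Q = [Al³⁺]^2/[Pb²⁺]^3 and the known concentrations, [Al³⁺]^2 in the numerator gives [Al³⁺] = 3.3 × 10^-4 M.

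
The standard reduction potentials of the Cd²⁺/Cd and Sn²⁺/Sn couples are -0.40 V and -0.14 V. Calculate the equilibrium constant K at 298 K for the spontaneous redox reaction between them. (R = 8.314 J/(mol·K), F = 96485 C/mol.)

6.2 × 10^8

E°_cell = -0.14 − (-0.40) = 0.26 V, with n = 2 electrons transferred.
At equilibrium E = 0, so the Nernst equation gives ln K = nFE°/RT = (2)(96485)(0.26)/((8.314)(298)) = 20.25.
K = e^20.25 = 6.2 × 10^8.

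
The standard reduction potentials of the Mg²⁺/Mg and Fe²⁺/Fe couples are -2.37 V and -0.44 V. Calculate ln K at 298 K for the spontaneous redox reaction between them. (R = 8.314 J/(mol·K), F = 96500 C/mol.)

ln K = 150.3

E°_cell = -0.44 − (-2.37) = 1.93 V, with n = 2 electrons transferred.
At equilibrium E = 0, so the Nernst equation gives ln K = nFE°/RT = (2)(96500)(1.93)/((8.314)(298)) = 150.34.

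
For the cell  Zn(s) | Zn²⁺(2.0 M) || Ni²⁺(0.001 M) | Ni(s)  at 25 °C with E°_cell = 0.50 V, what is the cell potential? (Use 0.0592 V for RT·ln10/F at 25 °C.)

Balancing electrons gives n = 2; the reaction quotient is Q = [Zn²⁺]/[Ni²⁺] = 2000.
At 25 °C, E = E° − (0.0592/n) log Q = 0.50 − (0.0592/2)(3.301) = 0.500 − 0.098 = 0.402 V.

0.402 V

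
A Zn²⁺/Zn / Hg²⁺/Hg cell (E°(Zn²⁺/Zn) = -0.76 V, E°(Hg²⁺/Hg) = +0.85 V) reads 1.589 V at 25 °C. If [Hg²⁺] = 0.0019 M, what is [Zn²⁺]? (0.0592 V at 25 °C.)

From the Nernst equation, log Q = n(E° − E)/0.0592 = 2(1.61 − 1.589)/0.0592 = 0.709, so Q = 5.12.
With Q = [Zn²⁺]/[Hg²⁺] and the known concentrations, [Zn²⁺] in the numerator gives [Zn²⁺] = 0.0097 M.

0.0097 M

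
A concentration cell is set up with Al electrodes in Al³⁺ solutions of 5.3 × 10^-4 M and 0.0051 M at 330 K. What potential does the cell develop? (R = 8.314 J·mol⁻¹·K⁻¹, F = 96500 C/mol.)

Both half-cells are Al³⁺/Al, so E°_cell = 0. The concentrated side is the cathode; the cell reaction moves Al³⁺ from high to low concentration with n = 3.
Q = [Al³⁺]_dilute/[Al³⁺]_conc = 5.3 × 10^-4/0.0051 = 0.104.
E = 0 − (RT/nF) ln Q = −((8.314×330)/(3×96500))(-2.264) = 0.0215 V.

0.021 V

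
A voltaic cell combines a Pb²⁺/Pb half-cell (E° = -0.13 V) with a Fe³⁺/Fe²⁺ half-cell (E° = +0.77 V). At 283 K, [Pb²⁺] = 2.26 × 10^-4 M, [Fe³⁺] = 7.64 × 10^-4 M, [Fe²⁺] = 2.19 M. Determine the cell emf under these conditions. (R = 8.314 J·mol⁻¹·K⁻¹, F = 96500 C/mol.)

The Fe³⁺/Fe²⁺ couple has the higher reduction potential and acts as the cathode, so E°_cell = +0.77 − (-0.13) = 0.90 V.
Balancing electrons gives n = 2; the reaction quotient is Q = [Pb²⁺]·[Fe²⁺]^2/[Fe³⁺]^2 = 1860.
E = E° − (RT/nF) ln Q = 0.90 − (8.314×283)/(2×96500) × (7.527) = 0.900 − 0.092 = 0.808 V.

0.808 V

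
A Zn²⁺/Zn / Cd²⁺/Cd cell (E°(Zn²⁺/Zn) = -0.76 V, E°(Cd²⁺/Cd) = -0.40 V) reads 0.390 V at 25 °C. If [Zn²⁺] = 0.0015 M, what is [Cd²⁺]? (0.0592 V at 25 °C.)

0.015 M

From the Nernst equation, log Q = n(E° − E)/0.0592 = 2(0.36 − 0.390)/0.0592 = -1.014, so Q = 0.0969.
With Q = [Zn²⁺]/[Cd²⁺] and the known concentrations, [Cd²⁺] in the denominator gives [Cd²⁺] = 0.015 M.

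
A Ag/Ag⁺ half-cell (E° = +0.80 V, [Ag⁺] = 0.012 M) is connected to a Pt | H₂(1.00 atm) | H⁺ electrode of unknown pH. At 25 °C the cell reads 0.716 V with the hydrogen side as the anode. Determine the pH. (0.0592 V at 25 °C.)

E°_cell = 0.80 V and n = 2.
log Q = n(E° − E)/0.0592 = 2×(0.80 − 0.716)/0.0592 = 2.838.
With Q = [H⁺]^2 / ([Ag⁺]^2·P(H₂)), solving for [H⁺] gives log[H⁺] = -0.502, so pH = 0.50.

pH = 0.50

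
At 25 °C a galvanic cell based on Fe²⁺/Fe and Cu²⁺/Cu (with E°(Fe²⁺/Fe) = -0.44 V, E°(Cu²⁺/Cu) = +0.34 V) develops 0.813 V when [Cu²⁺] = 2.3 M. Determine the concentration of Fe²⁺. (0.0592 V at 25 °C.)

From the Nernst equation, log Q = n(E° − E)/0.0592 = 2(0.78 − 0.813)/0.0592 = -1.115, so Q = 0.0768.
With Q = [Fe²⁺]/[Cu²⁺] and the known concentrations, [Fe²⁺] in the numerator gives [Fe²⁺] = 0.18 M.

0.18 M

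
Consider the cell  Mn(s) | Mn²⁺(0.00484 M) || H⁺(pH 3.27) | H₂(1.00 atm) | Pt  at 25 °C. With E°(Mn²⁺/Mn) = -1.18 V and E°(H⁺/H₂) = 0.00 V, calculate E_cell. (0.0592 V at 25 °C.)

The hydrogen couple is the cathode, so E°_cell = 1.18 V; n = 2.
[H⁺] = 10^(−3.27) = 5.4 × 10^-4 M, and Q = [Mn²⁺]·P(H₂) / [H⁺]^2 = 1.68 × 10^4.
E = E° − (0.0592/2) log Q = 1.18 − (0.0592/2)(4.225) = 1.055 V.

1.05 V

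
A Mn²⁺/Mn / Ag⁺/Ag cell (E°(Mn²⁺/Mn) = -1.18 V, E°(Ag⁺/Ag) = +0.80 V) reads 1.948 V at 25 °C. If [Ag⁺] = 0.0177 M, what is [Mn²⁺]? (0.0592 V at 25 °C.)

0.0038 M

From the Nernst equation, log Q = n(E° − E)/0.0592 = 2(1.98 − 1.948)/0.0592 = 1.081, so Q = 12.1.
With Q = [Mn²⁺]/[Ag⁺]^2 and the known concentrations, [Mn²⁺] in the numerator gives [Mn²⁺] = 0.0038 M.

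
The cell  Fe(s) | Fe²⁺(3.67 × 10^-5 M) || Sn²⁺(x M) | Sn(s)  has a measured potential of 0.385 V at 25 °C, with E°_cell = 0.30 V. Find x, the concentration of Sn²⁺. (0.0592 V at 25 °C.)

From the Nernst equation, log Q = n(E° − E)/0.0592 = 2(0.30 − 0.385)/0.0592 = -2.872, so Q = 0.00134.
With Q = [Fe²⁺]/[Sn²⁺] and the known concentrations, [Sn²⁺] in the denominator gives [Sn²⁺] = 0.027 M.

0.027 M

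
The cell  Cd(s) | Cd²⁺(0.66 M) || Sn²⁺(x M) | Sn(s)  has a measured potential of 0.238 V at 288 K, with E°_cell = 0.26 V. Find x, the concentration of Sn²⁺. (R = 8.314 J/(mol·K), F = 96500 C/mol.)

From the Nernst equation, ln Q = nF(E° − E)/RT = 2×96500×(0.26 − 0.238)/(8.314×288) = 1.773, so Q = 5.89.
With Q = [Cd²⁺]/[Sn²⁺] and the known concentrations, [Sn²⁺] in the denominator gives [Sn²⁺] = 0.11 M.

0.11 M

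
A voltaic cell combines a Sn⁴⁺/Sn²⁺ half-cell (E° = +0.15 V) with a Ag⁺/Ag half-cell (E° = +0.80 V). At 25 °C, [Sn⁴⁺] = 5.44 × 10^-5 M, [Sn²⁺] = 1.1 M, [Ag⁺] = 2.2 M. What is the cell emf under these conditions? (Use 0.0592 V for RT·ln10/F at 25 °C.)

The Ag⁺/Ag couple has the higher reduction potential and acts as the cathode, so E°_cell = +0.80 − (+0.15) = 0.65 V.
Balancing electrons gives n = 2; the reaction quotient is Q = [Sn⁴⁺]/([Sn²⁺]·[Ag⁺]^2) = 1.02 × 10^-5.
At 25 °C, E = E° − (0.0592/n) log Q = 0.65 − (0.0592/2)(-4.991) = 0.650 + 0.148 = 0.798 V.

0.798 V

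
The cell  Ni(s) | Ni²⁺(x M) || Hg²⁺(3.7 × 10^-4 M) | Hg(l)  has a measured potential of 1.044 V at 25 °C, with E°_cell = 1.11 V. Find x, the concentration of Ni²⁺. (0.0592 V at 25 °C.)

0.063 M

From the Nernst equation, log Q = n(E° − E)/0.0592 = 2(1.11 − 1.044)/0.0592 = 2.230, so Q = 170.
With Q = [Ni²⁺]/[Hg²⁺] and the known concentrations, [Ni²⁺] in the numerator gives [Ni²⁺] = 0.063 M.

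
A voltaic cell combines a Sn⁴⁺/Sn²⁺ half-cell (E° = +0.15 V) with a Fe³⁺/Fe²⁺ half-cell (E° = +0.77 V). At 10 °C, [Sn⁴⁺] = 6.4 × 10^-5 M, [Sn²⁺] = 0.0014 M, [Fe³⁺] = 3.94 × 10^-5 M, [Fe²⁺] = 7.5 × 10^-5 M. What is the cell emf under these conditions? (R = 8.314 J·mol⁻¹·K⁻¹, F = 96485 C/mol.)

0.642 V

The Fe³⁺/Fe²⁺ couple has the higher reduction potential and acts as the cathode, so E°_cell = +0.77 − (+0.15) = 0.62 V.
Balancing electrons gives n = 2; the reaction quotient is Q = [Sn⁴⁺]·[Fe²⁺]^2/([Sn²⁺]·[Fe³⁺]^2) = 0.166.
E = E° − (RT/nF) ln Q = 0.62 − (8.314×283)/(2×96485) × (-1.798) = 0.620 + 0.022 = 0.642 V.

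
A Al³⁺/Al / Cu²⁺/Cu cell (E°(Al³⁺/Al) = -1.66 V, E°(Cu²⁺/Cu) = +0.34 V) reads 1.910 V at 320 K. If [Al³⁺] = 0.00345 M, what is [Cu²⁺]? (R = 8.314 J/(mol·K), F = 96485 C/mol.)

3.3 × 10^-5 M

From the Nernst equation, ln Q = nF(E° − E)/RT = 6×96485×(2.00 − 1.910)/(8.314×320) = 19.584, so Q = 3.2 × 10^8.
With Q = [Al³⁺]^2/[Cu²⁺]^3 and the known concentrations, [Cu²⁺]^3 in the denominator gives [Cu²⁺] = 3.3 × 10^-5 M.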